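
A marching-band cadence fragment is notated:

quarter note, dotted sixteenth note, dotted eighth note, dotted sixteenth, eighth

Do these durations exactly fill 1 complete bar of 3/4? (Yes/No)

One bar of 3/4 = 24 thirty-second notes.
In thirty-second notes: quarter note = 8; dotted sixteenth note = 3; dotted eighth note = 6; dotted sixteenth = 3; eighth = 4.
Total: 8 + 3 + 6 + 3 + 4 = 24.
24 equals 24, so the answer is Yes.

Yes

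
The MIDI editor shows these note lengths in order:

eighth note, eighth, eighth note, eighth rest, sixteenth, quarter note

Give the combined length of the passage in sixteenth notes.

13

Working in sixteenth notes: eighth note = 2; eighth = 2; eighth note = 2; eighth rest = 2; sixteenth = 1; quarter note = 4.
Adding: 2 + 2 + 2 + 2 + 1 + 4 = 13 sixteenth notes.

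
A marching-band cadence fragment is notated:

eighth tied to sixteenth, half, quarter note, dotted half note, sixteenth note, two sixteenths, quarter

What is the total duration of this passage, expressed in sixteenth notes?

Express everything in sixteenth notes: eighth tied to sixteenth (eighth + sixteenth) = 3; half = 8; quarter note = 4; dotted half note = 12; sixteenth note = 1; sixteenth = 1; sixteenth = 1; quarter = 4.
Altogether 3 + 8 + 4 + 12 + 1 + 1 + 1 + 4 = 34 sixteenth notes.

34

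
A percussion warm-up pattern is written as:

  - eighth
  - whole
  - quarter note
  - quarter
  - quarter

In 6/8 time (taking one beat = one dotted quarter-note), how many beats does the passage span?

5

One dotted quarter-note beat = 3 eighth notes.
In eighth notes: eighth = 1; whole = 8; quarter note = 2; quarter = 2; quarter = 2.
Adding: 1 + 8 + 2 + 2 + 2 = 15.
15 ÷ 3 = 5 beats.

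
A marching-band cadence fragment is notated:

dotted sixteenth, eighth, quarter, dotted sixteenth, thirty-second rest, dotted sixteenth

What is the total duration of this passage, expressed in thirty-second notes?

Express everything in thirty-second notes: dotted sixteenth = 3; eighth = 4; quarter = 8; dotted sixteenth = 3; thirty-second rest = 1; dotted sixteenth = 3.
Total: 3 + 4 + 8 + 3 + 1 + 3 = 22 thirty-second notes.

22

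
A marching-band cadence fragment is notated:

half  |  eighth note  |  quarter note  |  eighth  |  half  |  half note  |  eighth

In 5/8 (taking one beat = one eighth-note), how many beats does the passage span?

17

One eighth-note beat = 2 sixteenth notes.
Express everything in sixteenth notes: half = 8; eighth note = 2; quarter note = 4; eighth = 2; half = 8; half note = 8; eighth = 2.
Altogether 8 + 2 + 4 + 2 + 8 + 8 + 2 = 34.
34 ÷ 2 = 17 beats.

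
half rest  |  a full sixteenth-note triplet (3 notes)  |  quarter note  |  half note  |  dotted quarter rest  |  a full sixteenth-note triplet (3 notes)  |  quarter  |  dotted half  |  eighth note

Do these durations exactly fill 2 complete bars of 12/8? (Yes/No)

One bar of 12/8 = 12 eighth notes, so 2 bars = 24.
Express everything in eighth notes: half rest = 4; a full sixteenth-note triplet (3 notes) (three triplet sixteenths span one eighth) = 1; quarter note = 2; half note = 4; dotted quarter rest = 3; a full sixteenth-note triplet (3 notes) (three triplet sixteenths span one eighth) = 1; quarter = 2; dotted half = 6; eighth note = 1.
Adding: 4 + 1 + 2 + 4 + 3 + 1 + 2 + 6 + 1 = 24.
24 equals 24, so the answer is Yes.

Yes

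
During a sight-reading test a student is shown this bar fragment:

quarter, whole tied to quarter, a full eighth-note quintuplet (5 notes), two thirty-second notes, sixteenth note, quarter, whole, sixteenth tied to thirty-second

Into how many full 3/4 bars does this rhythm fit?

4

One bar of 3/4 = 24 thirty-second notes.
In thirty-second notes: quarter = 8; whole tied to quarter (whole + quarter) = 40; a full eighth-note quintuplet (5 notes) (five quintuplet eighths span one half) = 16; thirty-second note = 1; thirty-second note = 1; sixteenth note = 2; quarter = 8; whole = 32; sixteenth tied to thirty-second (sixteenth + thirty-second) = 3.
Altogether 8 + 40 + 16 + 1 + 1 + 2 + 8 + 32 + 3 = 111.
111 ÷ 24 = 4 complete bars with 15 left over.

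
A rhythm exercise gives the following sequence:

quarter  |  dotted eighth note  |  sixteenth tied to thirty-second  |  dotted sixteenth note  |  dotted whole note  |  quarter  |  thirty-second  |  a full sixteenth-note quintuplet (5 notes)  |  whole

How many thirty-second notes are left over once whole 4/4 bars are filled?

One bar of 4/4 = 32 thirty-second notes.
In thirty-second notes: quarter = 8; dotted eighth note = 6; sixteenth tied to thirty-second (sixteenth + thirty-second) = 3; dotted sixteenth note = 3; dotted whole note = 48; quarter = 8; thirty-second = 1; a full sixteenth-note quintuplet (5 notes) (five quintuplet sixteenths span one quarter) = 8; whole = 32.
Adding: 8 + 6 + 3 + 3 + 48 + 8 + 1 + 8 + 32 = 117.
117 ÷ 32 = 3 complete bars with 21 thirty-second notes remaining.

21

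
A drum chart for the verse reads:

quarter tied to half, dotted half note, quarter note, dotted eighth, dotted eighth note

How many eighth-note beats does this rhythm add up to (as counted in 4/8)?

17

One eighth-note beat = 2 sixteenth notes.
Express everything in sixteenth notes: quarter tied to half (quarter + half) = 12; dotted half note = 12; quarter note = 4; dotted eighth = 3; dotted eighth note = 3.
Sum: 12 + 12 + 4 + 3 + 3 = 34.
34 ÷ 2 = 17 beats.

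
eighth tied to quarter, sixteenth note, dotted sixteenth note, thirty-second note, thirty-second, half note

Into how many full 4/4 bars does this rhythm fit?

One bar of 4/4 = 32 thirty-second notes.
Working in thirty-second notes: eighth tied to quarter (eighth + quarter) = 12; sixteenth note = 2; dotted sixteenth note = 3; thirty-second note = 1; thirty-second = 1; half note = 16.
Sum: 12 + 2 + 3 + 1 + 1 + 16 = 35.
35 ÷ 32 = 1 complete bar with 3 left over.

1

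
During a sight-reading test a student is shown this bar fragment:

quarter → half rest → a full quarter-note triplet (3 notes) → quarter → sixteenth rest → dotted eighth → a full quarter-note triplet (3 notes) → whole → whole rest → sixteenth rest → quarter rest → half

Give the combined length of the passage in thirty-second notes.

Each duration in thirty-second notes: quarter = 8; half rest = 16; a full quarter-note triplet (3 notes) (three triplet quarters span one half) = 16; quarter = 8; sixteenth rest = 2; dotted eighth = 6; a full quarter-note triplet (3 notes) (three triplet quarters span one half) = 16; whole = 32; whole rest = 32; sixteenth rest = 2; quarter rest = 8; half = 16.
Altogether 8 + 16 + 16 + 8 + 2 + 6 + 16 + 32 + 32 + 2 + 8 + 16 = 162 thirty-second notes.

162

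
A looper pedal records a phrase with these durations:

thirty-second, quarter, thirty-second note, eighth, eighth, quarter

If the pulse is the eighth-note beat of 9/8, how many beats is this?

6.5

One eighth-note beat = 4 thirty-second notes.
Each duration in thirty-second notes: thirty-second = 1; quarter = 8; thirty-second note = 1; eighth = 4; eighth = 4; quarter = 8.
Sum: 1 + 8 + 1 + 4 + 4 + 8 = 26.
26 ÷ 4 = 6.5 beats.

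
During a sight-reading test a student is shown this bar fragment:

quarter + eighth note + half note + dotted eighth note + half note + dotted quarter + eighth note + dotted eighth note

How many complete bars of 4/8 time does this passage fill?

4

One bar of 4/8 = 8 sixteenth notes.
Working in sixteenth notes: quarter = 4; eighth note = 2; half note = 8; dotted eighth note = 3; half note = 8; dotted quarter = 6; eighth note = 2; dotted eighth note = 3.
Altogether 4 + 2 + 8 + 3 + 8 + 6 + 2 + 3 = 36.
36 ÷ 8 = 4 complete bars with 4 left over.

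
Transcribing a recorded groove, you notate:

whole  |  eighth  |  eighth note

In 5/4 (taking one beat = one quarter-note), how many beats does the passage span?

One quarter-note beat = 2 eighth notes.
In eighth notes: whole = 8; eighth = 1; eighth note = 1.
Altogether 8 + 1 + 1 = 10.
10 ÷ 2 = 5 beats.

5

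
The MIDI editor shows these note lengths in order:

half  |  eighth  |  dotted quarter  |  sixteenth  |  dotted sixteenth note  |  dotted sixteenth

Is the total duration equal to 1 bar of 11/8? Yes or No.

One bar of 11/8 = 44 thirty-second notes.
Each duration in thirty-second notes: half = 16; eighth = 4; dotted quarter = 12; sixteenth = 2; dotted sixteenth note = 3; dotted sixteenth = 3.
Total: 16 + 4 + 12 + 2 + 3 + 3 = 40.
40 falls short of 44, so the answer is No.

No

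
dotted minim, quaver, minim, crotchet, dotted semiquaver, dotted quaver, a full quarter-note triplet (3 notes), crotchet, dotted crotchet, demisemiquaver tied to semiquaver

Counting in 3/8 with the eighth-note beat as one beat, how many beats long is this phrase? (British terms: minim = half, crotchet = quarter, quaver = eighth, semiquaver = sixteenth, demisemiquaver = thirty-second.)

25

One eighth-note beat = 4 thirty-second notes.
Convert each value to thirty-second notes: dotted minim = 24; quaver = 4; minim = 16; crotchet = 8; dotted semiquaver = 3; dotted quaver = 6; a full quarter-note triplet (3 notes) (three triplet quarters span one half) = 16; crotchet = 8; dotted crotchet = 12; demisemiquaver tied to semiquaver (demisemiquaver + semiquaver) = 3.
Adding: 24 + 4 + 16 + 8 + 3 + 6 + 16 + 8 + 12 + 3 = 100.
100 ÷ 4 = 25 beats.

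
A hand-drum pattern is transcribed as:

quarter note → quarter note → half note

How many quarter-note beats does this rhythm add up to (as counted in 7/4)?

One quarter-note beat = 2 eighth notes.
Convert each value to eighth notes: quarter note = 2; quarter note = 2; half note = 4.
Sum: 2 + 2 + 4 = 8.
8 ÷ 2 = 4 beats.

4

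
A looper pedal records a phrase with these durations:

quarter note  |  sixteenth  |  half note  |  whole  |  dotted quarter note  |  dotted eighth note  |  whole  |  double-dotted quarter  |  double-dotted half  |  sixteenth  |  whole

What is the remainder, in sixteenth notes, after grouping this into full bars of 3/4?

One bar of 3/4 = 12 sixteenth notes.
Working in sixteenth notes: quarter note = 4; sixteenth = 1; half note = 8; whole = 16; dotted quarter note = 6; dotted eighth note = 3; whole = 16; double-dotted quarter = 7; double-dotted half = 14; sixteenth = 1; whole = 16.
Altogether 4 + 1 + 8 + 16 + 6 + 3 + 16 + 7 + 14 + 1 + 16 = 92.
92 ÷ 12 = 7 complete bars with 8 sixteenth notes remaining.

8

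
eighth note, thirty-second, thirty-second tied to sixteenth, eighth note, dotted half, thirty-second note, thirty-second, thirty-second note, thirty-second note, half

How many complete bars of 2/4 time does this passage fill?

3

One bar of 2/4 = 16 thirty-second notes.
In thirty-second notes: eighth note = 4; thirty-second = 1; thirty-second tied to sixteenth (thirty-second + sixteenth) = 3; eighth note = 4; dotted half = 24; thirty-second note = 1; thirty-second = 1; thirty-second note = 1; thirty-second note = 1; half = 16.
Sum: 4 + 1 + 3 + 4 + 24 + 1 + 1 + 1 + 1 + 16 = 56.
56 ÷ 16 = 3 complete bars with 8 left over.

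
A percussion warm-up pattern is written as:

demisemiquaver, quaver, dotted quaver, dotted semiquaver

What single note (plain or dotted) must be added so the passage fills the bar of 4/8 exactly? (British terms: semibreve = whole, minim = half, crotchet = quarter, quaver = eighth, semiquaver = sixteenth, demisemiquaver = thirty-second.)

sixteenth note

The bar of 4/8 = 16 thirty-second notes.
Working in thirty-second notes: demisemiquaver = 1; quaver = 4; dotted quaver = 6; dotted semiquaver = 3.
Sum: 1 + 4 + 6 + 3 = 14.
Remaining: 16 − 14 = 2 thirty-second notes, which is a sixteenth note.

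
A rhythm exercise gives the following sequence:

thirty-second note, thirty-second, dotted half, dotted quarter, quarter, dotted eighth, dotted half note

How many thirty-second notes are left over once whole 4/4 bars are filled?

12

One bar of 4/4 = 32 thirty-second notes.
Each duration in thirty-second notes: thirty-second note = 1; thirty-second = 1; dotted half = 24; dotted quarter = 12; quarter = 8; dotted eighth = 6; dotted half note = 24.
Total: 1 + 1 + 24 + 12 + 8 + 6 + 24 = 76.
76 ÷ 32 = 2 complete bars with 12 thirty-second notes remaining.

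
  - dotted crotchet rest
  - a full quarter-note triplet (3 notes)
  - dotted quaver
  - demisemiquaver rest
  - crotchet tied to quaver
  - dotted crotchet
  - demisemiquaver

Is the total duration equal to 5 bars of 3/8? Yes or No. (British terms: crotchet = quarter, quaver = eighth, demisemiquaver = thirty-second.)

Yes

One bar of 3/8 = 12 thirty-second notes, so 5 bars = 60.
Express everything in thirty-second notes: dotted crotchet rest = 12; a full quarter-note triplet (3 notes) (three triplet quarters span one half) = 16; dotted quaver = 6; demisemiquaver rest = 1; crotchet tied to quaver (crotchet + quaver) = 12; dotted crotchet = 12; demisemiquaver = 1.
Altogether 12 + 16 + 6 + 1 + 12 + 12 + 1 = 60.
60 equals 60, so the answer is Yes.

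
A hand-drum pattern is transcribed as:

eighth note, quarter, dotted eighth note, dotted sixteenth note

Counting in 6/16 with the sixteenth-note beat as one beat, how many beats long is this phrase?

10.5

One sixteenth-note beat = 2 thirty-second notes.
Each duration in thirty-second notes: eighth note = 4; quarter = 8; dotted eighth note = 6; dotted sixteenth note = 3.
Adding: 4 + 8 + 6 + 3 = 21.
21 ÷ 2 = 10.5 beats.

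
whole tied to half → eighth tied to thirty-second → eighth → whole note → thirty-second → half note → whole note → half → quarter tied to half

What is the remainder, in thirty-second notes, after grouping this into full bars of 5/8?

18

One bar of 5/8 = 20 thirty-second notes.
Express everything in thirty-second notes: whole tied to half (whole + half) = 48; eighth tied to thirty-second (eighth + thirty-second) = 5; eighth = 4; whole note = 32; thirty-second = 1; half note = 16; whole note = 32; half = 16; quarter tied to half (quarter + half) = 24.
Adding: 48 + 5 + 4 + 32 + 1 + 16 + 32 + 16 + 24 = 178.
178 ÷ 20 = 8 complete bars with 18 thirty-second notes remaining.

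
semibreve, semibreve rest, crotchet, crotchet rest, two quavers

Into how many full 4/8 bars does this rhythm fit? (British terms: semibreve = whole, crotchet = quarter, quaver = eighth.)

5

One bar of 4/8 = 4 eighth notes.
Working in eighth notes: semibreve = 8; semibreve rest = 8; crotchet = 2; crotchet rest = 2; quaver = 1; quaver = 1.
Adding: 8 + 8 + 2 + 2 + 1 + 1 = 22.
22 ÷ 4 = 5 complete bars with 2 left over.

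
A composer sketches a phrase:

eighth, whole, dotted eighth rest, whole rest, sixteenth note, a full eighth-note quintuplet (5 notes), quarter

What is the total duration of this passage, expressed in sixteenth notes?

50

Working in sixteenth notes: eighth = 2; whole = 16; dotted eighth rest = 3; whole rest = 16; sixteenth note = 1; a full eighth-note quintuplet (5 notes) (five quintuplet eighths span one half) = 8; quarter = 4.
Total: 2 + 16 + 3 + 16 + 1 + 8 + 4 = 50 sixteenth notes.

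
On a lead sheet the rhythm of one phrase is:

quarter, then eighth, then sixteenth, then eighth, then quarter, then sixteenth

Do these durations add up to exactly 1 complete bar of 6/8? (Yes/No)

One bar of 6/8 = 12 sixteenth notes.
Express everything in sixteenth notes: quarter = 4; eighth = 2; sixteenth = 1; eighth = 2; quarter = 4; sixteenth = 1.
Total: 4 + 2 + 1 + 2 + 4 + 1 = 14.
14 exceeds 12, so the answer is No.

No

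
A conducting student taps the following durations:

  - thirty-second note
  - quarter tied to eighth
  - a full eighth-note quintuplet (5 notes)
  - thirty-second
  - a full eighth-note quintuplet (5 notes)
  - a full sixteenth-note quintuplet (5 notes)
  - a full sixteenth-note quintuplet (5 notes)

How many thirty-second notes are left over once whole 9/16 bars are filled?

8

One bar of 9/16 = 18 thirty-second notes.
Express everything in thirty-second notes: thirty-second note = 1; quarter tied to eighth (quarter + eighth) = 12; a full eighth-note quintuplet (5 notes) (five quintuplet eighths span one half) = 16; thirty-second = 1; a full eighth-note quintuplet (5 notes) (five quintuplet eighths span one half) = 16; a full sixteenth-note quintuplet (5 notes) (five quintuplet sixteenths span one quarter) = 8; a full sixteenth-note quintuplet (5 notes) (five quintuplet sixteenths span one quarter) = 8.
Altogether 1 + 12 + 16 + 1 + 16 + 8 + 8 = 62.
62 ÷ 18 = 3 complete bars with 8 thirty-second notes remaining.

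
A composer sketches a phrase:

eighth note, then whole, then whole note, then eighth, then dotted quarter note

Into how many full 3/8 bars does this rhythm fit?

7

One bar of 3/8 = 3 eighth notes.
Each duration in eighth notes: eighth note = 1; whole = 8; whole note = 8; eighth = 1; dotted quarter note = 3.
Total: 1 + 8 + 8 + 1 + 3 = 21.
21 ÷ 3 = 7 complete bars with 0 left over.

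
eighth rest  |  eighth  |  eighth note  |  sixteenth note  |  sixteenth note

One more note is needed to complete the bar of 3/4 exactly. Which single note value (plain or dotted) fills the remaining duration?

quarter note

The bar of 3/4 = 12 sixteenth notes.
In sixteenth notes: eighth rest = 2; eighth = 2; eighth note = 2; sixteenth note = 1; sixteenth note = 1.
Altogether 2 + 2 + 2 + 1 + 1 = 8.
Remaining: 12 − 8 = 4 sixteenth notes, which is a quarter note.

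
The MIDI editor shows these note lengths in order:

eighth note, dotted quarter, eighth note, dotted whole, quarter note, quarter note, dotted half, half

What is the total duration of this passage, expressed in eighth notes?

31

In eighth notes: eighth note = 1; dotted quarter = 3; eighth note = 1; dotted whole = 12; quarter note = 2; quarter note = 2; dotted half = 6; half = 4.
Total: 1 + 3 + 1 + 12 + 2 + 2 + 6 + 4 = 31 eighth notes.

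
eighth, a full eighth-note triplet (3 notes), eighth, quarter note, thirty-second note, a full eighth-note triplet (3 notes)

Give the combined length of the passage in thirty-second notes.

33

Working in thirty-second notes: eighth = 4; a full eighth-note triplet (3 notes) (three triplet eighths span one quarter) = 8; eighth = 4; quarter note = 8; thirty-second note = 1; a full eighth-note triplet (3 notes) (three triplet eighths span one quarter) = 8.
Altogether 4 + 8 + 4 + 8 + 1 + 8 = 33 thirty-second notes.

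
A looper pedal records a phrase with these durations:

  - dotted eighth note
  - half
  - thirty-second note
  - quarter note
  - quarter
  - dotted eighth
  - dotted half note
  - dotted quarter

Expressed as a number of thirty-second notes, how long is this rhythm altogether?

81

Express everything in thirty-second notes: dotted eighth note = 6; half = 16; thirty-second note = 1; quarter note = 8; quarter = 8; dotted eighth = 6; dotted half note = 24; dotted quarter = 12.
Adding: 6 + 16 + 1 + 8 + 8 + 6 + 24 + 12 = 81 thirty-second notes.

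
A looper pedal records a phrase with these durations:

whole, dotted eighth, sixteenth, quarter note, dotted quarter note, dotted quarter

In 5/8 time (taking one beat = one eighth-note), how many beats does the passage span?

One eighth-note beat = 2 sixteenth notes.
Convert each value to sixteenth notes: whole = 16; dotted eighth = 3; sixteenth = 1; quarter note = 4; dotted quarter note = 6; dotted quarter = 6.
Altogether 16 + 3 + 1 + 4 + 6 + 6 = 36.
36 ÷ 2 = 18 beats.

18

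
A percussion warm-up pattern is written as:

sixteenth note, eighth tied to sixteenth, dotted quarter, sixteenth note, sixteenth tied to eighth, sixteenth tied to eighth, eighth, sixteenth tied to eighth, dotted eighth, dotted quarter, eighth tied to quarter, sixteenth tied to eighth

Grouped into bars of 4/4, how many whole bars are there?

One bar of 4/4 = 16 sixteenth notes.
Each duration in sixteenth notes: sixteenth note = 1; eighth tied to sixteenth (eighth + sixteenth) = 3; dotted quarter = 6; sixteenth note = 1; sixteenth tied to eighth (sixteenth + eighth) = 3; sixteenth tied to eighth (sixteenth + eighth) = 3; eighth = 2; sixteenth tied to eighth (sixteenth + eighth) = 3; dotted eighth = 3; dotted quarter = 6; eighth tied to quarter (eighth + quarter) = 6; sixteenth tied to eighth (sixteenth + eighth) = 3.
Total: 1 + 3 + 6 + 1 + 3 + 3 + 2 + 3 + 3 + 6 + 6 + 3 = 40.
40 ÷ 16 = 2 complete bars with 8 left over.

2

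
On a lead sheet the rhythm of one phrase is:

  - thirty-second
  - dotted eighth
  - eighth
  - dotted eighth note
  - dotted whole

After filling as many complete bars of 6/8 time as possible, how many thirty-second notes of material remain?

One bar of 6/8 = 24 thirty-second notes.
Express everything in thirty-second notes: thirty-second = 1; dotted eighth = 6; eighth = 4; dotted eighth note = 6; dotted whole = 48.
Altogether 1 + 6 + 4 + 6 + 48 = 65.
65 ÷ 24 = 2 complete bars with 17 thirty-second notes remaining.

17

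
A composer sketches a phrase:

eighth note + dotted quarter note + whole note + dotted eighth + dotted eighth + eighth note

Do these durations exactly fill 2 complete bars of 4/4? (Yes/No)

One bar of 4/4 = 16 sixteenth notes, so 2 bars = 32.
Working in sixteenth notes: eighth note = 2; dotted quarter note = 6; whole note = 16; dotted eighth = 3; dotted eighth = 3; eighth note = 2.
Altogether 2 + 6 + 16 + 3 + 3 + 2 = 32.
32 equals 32, so the answer is Yes.

Yes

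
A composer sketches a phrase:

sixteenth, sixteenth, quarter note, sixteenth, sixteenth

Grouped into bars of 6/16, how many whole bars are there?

1

One bar of 6/16 = 6 sixteenth notes.
In sixteenth notes: sixteenth = 1; sixteenth = 1; quarter note = 4; sixteenth = 1; sixteenth = 1.
Adding: 1 + 1 + 4 + 1 + 1 = 8.
8 ÷ 6 = 1 complete bar with 2 left over.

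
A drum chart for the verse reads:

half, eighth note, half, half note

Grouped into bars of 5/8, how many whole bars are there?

One bar of 5/8 = 5 eighth notes.
Each duration in eighth notes: half = 4; eighth note = 1; half = 4; half note = 4.
Adding: 4 + 1 + 4 + 4 = 13.
13 ÷ 5 = 2 complete bars with 3 left over.

2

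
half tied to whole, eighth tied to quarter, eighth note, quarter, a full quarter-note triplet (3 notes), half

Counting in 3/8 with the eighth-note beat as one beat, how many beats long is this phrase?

One eighth-note beat = 2 sixteenth notes.
Working in sixteenth notes: half tied to whole (half + whole) = 24; eighth tied to quarter (eighth + quarter) = 6; eighth note = 2; quarter = 4; a full quarter-note triplet (3 notes) (three triplet quarters span one half) = 8; half = 8.
Altogether 24 + 6 + 2 + 4 + 8 + 8 = 52.
52 ÷ 2 = 26 beats.

26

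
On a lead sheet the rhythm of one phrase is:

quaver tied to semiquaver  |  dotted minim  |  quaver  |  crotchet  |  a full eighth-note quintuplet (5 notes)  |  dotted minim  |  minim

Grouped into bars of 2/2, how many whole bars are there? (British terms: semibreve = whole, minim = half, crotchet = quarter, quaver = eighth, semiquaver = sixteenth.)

3

One bar of 2/2 = 16 sixteenth notes.
Working in sixteenth notes: quaver tied to semiquaver (quaver + semiquaver) = 3; dotted minim = 12; quaver = 2; crotchet = 4; a full eighth-note quintuplet (5 notes) (five quintuplet eighths span one half) = 8; dotted minim = 12; minim = 8.
Total: 3 + 12 + 2 + 4 + 8 + 12 + 8 = 49.
49 ÷ 16 = 3 complete bars with 1 left over.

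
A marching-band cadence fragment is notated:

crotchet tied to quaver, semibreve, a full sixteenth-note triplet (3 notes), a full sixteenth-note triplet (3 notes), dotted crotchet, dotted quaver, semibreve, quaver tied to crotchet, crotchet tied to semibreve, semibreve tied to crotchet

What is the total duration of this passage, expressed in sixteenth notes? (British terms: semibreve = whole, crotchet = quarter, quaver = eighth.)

Express everything in sixteenth notes: crotchet tied to quaver (crotchet + quaver) = 6; semibreve = 16; a full sixteenth-note triplet (3 notes) (three triplet sixteenths span one eighth) = 2; a full sixteenth-note triplet (3 notes) (three triplet sixteenths span one eighth) = 2; dotted crotchet = 6; dotted quaver = 3; semibreve = 16; quaver tied to crotchet (quaver + crotchet) = 6; crotchet tied to semibreve (crotchet + semibreve) = 20; semibreve tied to crotchet (semibreve + crotchet) = 20.
Total: 6 + 16 + 2 + 2 + 6 + 3 + 16 + 6 + 20 + 20 = 97 sixteenth notes.

97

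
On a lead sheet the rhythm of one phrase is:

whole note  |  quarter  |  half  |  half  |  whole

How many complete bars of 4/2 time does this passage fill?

One bar of 4/2 = 8 quarter notes.
Express everything in quarter notes: whole note = 4; quarter = 1; half = 2; half = 2; whole = 4.
Altogether 4 + 1 + 2 + 2 + 4 = 13.
13 ÷ 8 = 1 complete bar with 5 left over.

1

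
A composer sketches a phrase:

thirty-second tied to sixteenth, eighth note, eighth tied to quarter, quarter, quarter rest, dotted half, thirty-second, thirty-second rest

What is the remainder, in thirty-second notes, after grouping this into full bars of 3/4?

One bar of 3/4 = 24 thirty-second notes.
In thirty-second notes: thirty-second tied to sixteenth (thirty-second + sixteenth) = 3; eighth note = 4; eighth tied to quarter (eighth + quarter) = 12; quarter = 8; quarter rest = 8; dotted half = 24; thirty-second = 1; thirty-second rest = 1.
Adding: 3 + 4 + 12 + 8 + 8 + 24 + 1 + 1 = 61.
61 ÷ 24 = 2 complete bars with 13 thirty-second notes remaining.

13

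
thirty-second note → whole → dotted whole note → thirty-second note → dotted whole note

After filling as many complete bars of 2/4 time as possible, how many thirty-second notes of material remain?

2

One bar of 2/4 = 16 thirty-second notes.
In thirty-second notes: thirty-second note = 1; whole = 32; dotted whole note = 48; thirty-second note = 1; dotted whole note = 48.
Total: 1 + 32 + 48 + 1 + 48 = 130.
130 ÷ 16 = 8 complete bars with 2 thirty-second notes remaining.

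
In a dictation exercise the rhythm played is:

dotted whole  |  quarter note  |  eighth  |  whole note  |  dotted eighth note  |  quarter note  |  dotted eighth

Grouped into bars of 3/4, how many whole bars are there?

One bar of 3/4 = 12 sixteenth notes.
Working in sixteenth notes: dotted whole = 24; quarter note = 4; eighth = 2; whole note = 16; dotted eighth note = 3; quarter note = 4; dotted eighth = 3.
Sum: 24 + 4 + 2 + 16 + 3 + 4 + 3 = 56.
56 ÷ 12 = 4 complete bars with 8 left over.

4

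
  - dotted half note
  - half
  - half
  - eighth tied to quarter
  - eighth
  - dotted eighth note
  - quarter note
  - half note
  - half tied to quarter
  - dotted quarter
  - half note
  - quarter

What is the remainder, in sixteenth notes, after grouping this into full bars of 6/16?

One bar of 6/16 = 6 sixteenth notes.
Each duration in sixteenth notes: dotted half note = 12; half = 8; half = 8; eighth tied to quarter (eighth + quarter) = 6; eighth = 2; dotted eighth note = 3; quarter note = 4; half note = 8; half tied to quarter (half + quarter) = 12; dotted quarter = 6; half note = 8; quarter = 4.
Adding: 12 + 8 + 8 + 6 + 2 + 3 + 4 + 8 + 12 + 6 + 8 + 4 = 81.
81 ÷ 6 = 13 complete bars with 3 sixteenth notes remaining.

3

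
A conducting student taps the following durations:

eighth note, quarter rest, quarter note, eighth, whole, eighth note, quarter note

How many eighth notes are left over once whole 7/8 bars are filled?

3

One bar of 7/8 = 7 eighth notes.
Convert each value to eighth notes: eighth note = 1; quarter rest = 2; quarter note = 2; eighth = 1; whole = 8; eighth note = 1; quarter note = 2.
Altogether 1 + 2 + 2 + 1 + 8 + 1 + 2 = 17.
17 ÷ 7 = 2 complete bars with 3 eighth notes remaining.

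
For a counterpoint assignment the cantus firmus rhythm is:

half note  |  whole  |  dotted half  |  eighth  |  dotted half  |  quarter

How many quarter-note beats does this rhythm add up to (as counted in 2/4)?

One quarter-note beat = 2 eighth notes.
Express everything in eighth notes: half note = 4; whole = 8; dotted half = 6; eighth = 1; dotted half = 6; quarter = 2.
Altogether 4 + 8 + 6 + 1 + 6 + 2 = 27.
27 ÷ 2 = 13.5 beats.

13.5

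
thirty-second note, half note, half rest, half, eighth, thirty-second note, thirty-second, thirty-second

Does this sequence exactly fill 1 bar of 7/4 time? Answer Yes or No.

Yes

One bar of 7/4 = 56 thirty-second notes.
Each duration in thirty-second notes: thirty-second note = 1; half note = 16; half rest = 16; half = 16; eighth = 4; thirty-second note = 1; thirty-second = 1; thirty-second = 1.
Altogether 1 + 16 + 16 + 16 + 4 + 1 + 1 + 1 = 56.
56 equals 56, so the answer is Yes.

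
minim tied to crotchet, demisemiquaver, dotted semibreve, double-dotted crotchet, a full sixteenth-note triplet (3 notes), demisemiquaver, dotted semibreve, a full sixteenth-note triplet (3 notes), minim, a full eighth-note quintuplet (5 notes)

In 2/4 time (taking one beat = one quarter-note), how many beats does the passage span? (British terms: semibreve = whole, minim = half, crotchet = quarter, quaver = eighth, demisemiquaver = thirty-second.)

22

One quarter-note beat = 8 thirty-second notes.
In thirty-second notes: minim tied to crotchet (minim + crotchet) = 24; demisemiquaver = 1; dotted semibreve = 48; double-dotted crotchet = 14; a full sixteenth-note triplet (3 notes) (three triplet sixteenths span one eighth) = 4; demisemiquaver = 1; dotted semibreve = 48; a full sixteenth-note triplet (3 notes) (three triplet sixteenths span one eighth) = 4; minim = 16; a full eighth-note quintuplet (5 notes) (five quintuplet eighths span one half) = 16.
Total: 24 + 1 + 48 + 14 + 4 + 1 + 48 + 4 + 16 + 16 = 176.
176 ÷ 8 = 22 beats.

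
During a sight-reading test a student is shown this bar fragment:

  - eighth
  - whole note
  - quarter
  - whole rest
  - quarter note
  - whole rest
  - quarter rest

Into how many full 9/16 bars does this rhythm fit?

One bar of 9/16 = 9 sixteenth notes.
Each duration in sixteenth notes: eighth = 2; whole note = 16; quarter = 4; whole rest = 16; quarter note = 4; whole rest = 16; quarter rest = 4.
Total: 2 + 16 + 4 + 16 + 4 + 16 + 4 = 62.
62 ÷ 9 = 6 complete bars with 8 left over.

6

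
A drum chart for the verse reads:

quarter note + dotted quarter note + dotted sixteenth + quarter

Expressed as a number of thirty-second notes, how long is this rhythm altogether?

31

Convert each value to thirty-second notes: quarter note = 8; dotted quarter note = 12; dotted sixteenth = 3; quarter = 8.
Sum: 8 + 12 + 3 + 8 = 31 thirty-second notes.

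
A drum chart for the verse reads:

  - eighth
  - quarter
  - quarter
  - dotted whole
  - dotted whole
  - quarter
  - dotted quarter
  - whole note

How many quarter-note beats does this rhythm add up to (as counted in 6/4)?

One quarter-note beat = 2 eighth notes.
Convert each value to eighth notes: eighth = 1; quarter = 2; quarter = 2; dotted whole = 12; dotted whole = 12; quarter = 2; dotted quarter = 3; whole note = 8.
Adding: 1 + 2 + 2 + 12 + 12 + 2 + 3 + 8 = 42.
42 ÷ 2 = 21 beats.

21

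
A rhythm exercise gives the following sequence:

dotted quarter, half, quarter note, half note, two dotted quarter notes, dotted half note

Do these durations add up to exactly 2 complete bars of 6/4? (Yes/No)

No

One bar of 6/4 = 12 eighth notes, so 2 bars = 24.
Convert each value to eighth notes: dotted quarter = 3; half = 4; quarter note = 2; half note = 4; dotted quarter note = 3; dotted quarter note = 3; dotted half note = 6.
Adding: 3 + 4 + 2 + 4 + 3 + 3 + 6 = 25.
25 exceeds 24, so the answer is No.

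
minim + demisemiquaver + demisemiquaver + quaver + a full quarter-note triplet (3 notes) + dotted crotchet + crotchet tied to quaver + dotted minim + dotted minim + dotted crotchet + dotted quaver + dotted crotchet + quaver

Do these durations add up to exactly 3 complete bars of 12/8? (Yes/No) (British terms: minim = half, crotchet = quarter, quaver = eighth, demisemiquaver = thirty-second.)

Yes

One bar of 12/8 = 48 thirty-second notes, so 3 bars = 144.
Convert each value to thirty-second notes: minim = 16; demisemiquaver = 1; demisemiquaver = 1; quaver = 4; a full quarter-note triplet (3 notes) (three triplet quarters span one half) = 16; dotted crotchet = 12; crotchet tied to quaver (crotchet + quaver) = 12; dotted minim = 24; dotted minim = 24; dotted crotchet = 12; dotted quaver = 6; dotted crotchet = 12; quaver = 4.
Altogether 16 + 1 + 1 + 4 + 16 + 12 + 12 + 24 + 24 + 12 + 6 + 12 + 4 = 144.
144 equals 144, so the answer is Yes.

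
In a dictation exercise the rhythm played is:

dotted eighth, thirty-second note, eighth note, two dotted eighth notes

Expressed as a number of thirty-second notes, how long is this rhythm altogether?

23

Each duration in thirty-second notes: dotted eighth = 6; thirty-second note = 1; eighth note = 4; dotted eighth note = 6; dotted eighth note = 6.
Total: 6 + 1 + 4 + 6 + 6 = 23 thirty-second notes.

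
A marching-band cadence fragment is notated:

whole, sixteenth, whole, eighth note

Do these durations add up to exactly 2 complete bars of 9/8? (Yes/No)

One bar of 9/8 = 18 sixteenth notes, so 2 bars = 36.
Express everything in sixteenth notes: whole = 16; sixteenth = 1; whole = 16; eighth note = 2.
Altogether 16 + 1 + 16 + 2 = 35.
35 falls short of 36, so the answer is No.

No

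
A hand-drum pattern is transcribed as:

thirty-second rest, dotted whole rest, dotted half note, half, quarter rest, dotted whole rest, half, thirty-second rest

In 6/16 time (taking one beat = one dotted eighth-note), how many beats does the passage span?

One dotted eighth-note beat = 6 thirty-second notes.
In thirty-second notes: thirty-second rest = 1; dotted whole rest = 48; dotted half note = 24; half = 16; quarter rest = 8; dotted whole rest = 48; half = 16; thirty-second rest = 1.
Total: 1 + 48 + 24 + 16 + 8 + 48 + 16 + 1 = 162.
162 ÷ 6 = 27 beats.

27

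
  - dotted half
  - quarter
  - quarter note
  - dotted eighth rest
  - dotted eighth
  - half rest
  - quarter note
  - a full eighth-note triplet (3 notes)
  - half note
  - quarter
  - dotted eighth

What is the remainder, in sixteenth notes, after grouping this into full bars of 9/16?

3

One bar of 9/16 = 9 sixteenth notes.
Each duration in sixteenth notes: dotted half = 12; quarter = 4; quarter note = 4; dotted eighth rest = 3; dotted eighth = 3; half rest = 8; quarter note = 4; a full eighth-note triplet (3 notes) (three triplet eighths span one quarter) = 4; half note = 8; quarter = 4; dotted eighth = 3.
Altogether 12 + 4 + 4 + 3 + 3 + 8 + 4 + 4 + 8 + 4 + 3 = 57.
57 ÷ 9 = 6 complete bars with 3 sixteenth notes remaining.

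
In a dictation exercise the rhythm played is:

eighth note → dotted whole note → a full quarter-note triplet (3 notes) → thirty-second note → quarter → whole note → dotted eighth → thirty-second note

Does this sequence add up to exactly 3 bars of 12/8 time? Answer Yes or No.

One bar of 12/8 = 48 thirty-second notes, so 3 bars = 144.
Convert each value to thirty-second notes: eighth note = 4; dotted whole note = 48; a full quarter-note triplet (3 notes) (three triplet quarters span one half) = 16; thirty-second note = 1; quarter = 8; whole note = 32; dotted eighth = 6; thirty-second note = 1.
Altogether 4 + 48 + 16 + 1 + 8 + 32 + 6 + 1 = 116.
116 falls short of 144, so the answer is No.

No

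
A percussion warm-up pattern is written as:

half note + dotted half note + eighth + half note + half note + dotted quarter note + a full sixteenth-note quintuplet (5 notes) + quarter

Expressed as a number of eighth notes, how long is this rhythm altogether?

Convert each value to eighth notes: half note = 4; dotted half note = 6; eighth = 1; half note = 4; half note = 4; dotted quarter note = 3; a full sixteenth-note quintuplet (5 notes) (five quintuplet sixteenths span one quarter) = 2; quarter = 2.
Total: 4 + 6 + 1 + 4 + 4 + 3 + 2 + 2 = 26 eighth notes.

26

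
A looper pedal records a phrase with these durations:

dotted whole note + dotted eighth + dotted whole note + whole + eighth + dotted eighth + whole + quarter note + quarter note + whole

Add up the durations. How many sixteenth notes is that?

112

Working in sixteenth notes: dotted whole note = 24; dotted eighth = 3; dotted whole note = 24; whole = 16; eighth = 2; dotted eighth = 3; whole = 16; quarter note = 4; quarter note = 4; whole = 16.
Total: 24 + 3 + 24 + 16 + 2 + 3 + 16 + 4 + 4 + 16 = 112 sixteenth notes.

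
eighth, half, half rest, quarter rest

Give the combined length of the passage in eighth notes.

In eighth notes: eighth = 1; half = 4; half rest = 4; quarter rest = 2.
Altogether 1 + 4 + 4 + 2 = 11 eighth notes.

11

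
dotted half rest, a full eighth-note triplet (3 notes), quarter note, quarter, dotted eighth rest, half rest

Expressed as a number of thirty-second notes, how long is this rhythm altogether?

Convert each value to thirty-second notes: dotted half rest = 24; a full eighth-note triplet (3 notes) (three triplet eighths span one quarter) = 8; quarter note = 8; quarter = 8; dotted eighth rest = 6; half rest = 16.
Total: 24 + 8 + 8 + 8 + 6 + 16 = 70 thirty-second notes.

70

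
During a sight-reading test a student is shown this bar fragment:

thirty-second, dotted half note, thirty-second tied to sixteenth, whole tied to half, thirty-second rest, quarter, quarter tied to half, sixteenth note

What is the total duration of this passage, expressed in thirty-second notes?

111

Each duration in thirty-second notes: thirty-second = 1; dotted half note = 24; thirty-second tied to sixteenth (thirty-second + sixteenth) = 3; whole tied to half (whole + half) = 48; thirty-second rest = 1; quarter = 8; quarter tied to half (quarter + half) = 24; sixteenth note = 2.
Altogether 1 + 24 + 3 + 48 + 1 + 8 + 24 + 2 = 111 thirty-second notes.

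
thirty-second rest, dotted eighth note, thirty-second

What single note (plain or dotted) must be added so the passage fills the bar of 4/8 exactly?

quarter note

The bar of 4/8 = 16 thirty-second notes.
Convert each value to thirty-second notes: thirty-second rest = 1; dotted eighth note = 6; thirty-second = 1.
Sum: 1 + 6 + 1 = 8.
Remaining: 16 − 8 = 8 thirty-second notes, which is a quarter note.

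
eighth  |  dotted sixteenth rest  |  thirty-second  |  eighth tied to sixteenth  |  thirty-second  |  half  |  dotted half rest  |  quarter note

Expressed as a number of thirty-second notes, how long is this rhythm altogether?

Working in thirty-second notes: eighth = 4; dotted sixteenth rest = 3; thirty-second = 1; eighth tied to sixteenth (eighth + sixteenth) = 6; thirty-second = 1; half = 16; dotted half rest = 24; quarter note = 8.
Total: 4 + 3 + 1 + 6 + 1 + 16 + 24 + 8 = 63 thirty-second notes.

63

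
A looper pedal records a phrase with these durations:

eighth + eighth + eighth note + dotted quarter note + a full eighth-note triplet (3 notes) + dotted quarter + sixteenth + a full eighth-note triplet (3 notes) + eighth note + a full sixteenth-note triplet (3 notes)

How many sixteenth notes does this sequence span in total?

Each duration in sixteenth notes: eighth = 2; eighth = 2; eighth note = 2; dotted quarter note = 6; a full eighth-note triplet (3 notes) (three triplet eighths span one quarter) = 4; dotted quarter = 6; sixteenth = 1; a full eighth-note triplet (3 notes) (three triplet eighths span one quarter) = 4; eighth note = 2; a full sixteenth-note triplet (3 notes) (three triplet sixteenths span one eighth) = 2.
Adding: 2 + 2 + 2 + 6 + 4 + 6 + 1 + 4 + 2 + 2 = 31 sixteenth notes.

31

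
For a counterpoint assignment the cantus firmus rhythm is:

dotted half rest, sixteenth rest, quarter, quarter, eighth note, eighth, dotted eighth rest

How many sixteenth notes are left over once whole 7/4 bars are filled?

0

One bar of 7/4 = 28 sixteenth notes.
In sixteenth notes: dotted half rest = 12; sixteenth rest = 1; quarter = 4; quarter = 4; eighth note = 2; eighth = 2; dotted eighth rest = 3.
Sum: 12 + 1 + 4 + 4 + 2 + 2 + 3 = 28.
28 ÷ 28 = 1 complete bar with 0 sixteenth notes remaining.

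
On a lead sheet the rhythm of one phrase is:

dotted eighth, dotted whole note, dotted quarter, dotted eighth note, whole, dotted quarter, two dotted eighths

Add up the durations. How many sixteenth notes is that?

Express everything in sixteenth notes: dotted eighth = 3; dotted whole note = 24; dotted quarter = 6; dotted eighth note = 3; whole = 16; dotted quarter = 6; dotted eighth = 3; dotted eighth = 3.
Altogether 3 + 24 + 6 + 3 + 16 + 6 + 3 + 3 = 64 sixteenth notes.

64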